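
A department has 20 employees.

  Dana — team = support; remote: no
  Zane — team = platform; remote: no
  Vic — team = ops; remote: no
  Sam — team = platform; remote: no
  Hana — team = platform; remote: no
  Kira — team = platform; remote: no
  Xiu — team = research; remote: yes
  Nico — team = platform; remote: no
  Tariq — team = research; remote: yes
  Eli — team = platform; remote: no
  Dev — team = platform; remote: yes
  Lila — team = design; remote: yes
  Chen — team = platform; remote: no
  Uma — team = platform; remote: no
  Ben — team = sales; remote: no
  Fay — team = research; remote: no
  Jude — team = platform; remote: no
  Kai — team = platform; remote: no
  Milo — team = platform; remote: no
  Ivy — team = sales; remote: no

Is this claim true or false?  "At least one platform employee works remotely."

The determiner here denotes the relation: A ∩ B ≠ ∅ (|A ∩ B| ≥ 1).
A (the restrictor) = {Zane, Sam, Hana, Kira, Nico, Eli, Dev, Chen, Uma, Jude, Kai, Milo}, |A| = 12.
A ∩ B = {Dev}, so |A ∩ B| = 1.
So the statement is true.

True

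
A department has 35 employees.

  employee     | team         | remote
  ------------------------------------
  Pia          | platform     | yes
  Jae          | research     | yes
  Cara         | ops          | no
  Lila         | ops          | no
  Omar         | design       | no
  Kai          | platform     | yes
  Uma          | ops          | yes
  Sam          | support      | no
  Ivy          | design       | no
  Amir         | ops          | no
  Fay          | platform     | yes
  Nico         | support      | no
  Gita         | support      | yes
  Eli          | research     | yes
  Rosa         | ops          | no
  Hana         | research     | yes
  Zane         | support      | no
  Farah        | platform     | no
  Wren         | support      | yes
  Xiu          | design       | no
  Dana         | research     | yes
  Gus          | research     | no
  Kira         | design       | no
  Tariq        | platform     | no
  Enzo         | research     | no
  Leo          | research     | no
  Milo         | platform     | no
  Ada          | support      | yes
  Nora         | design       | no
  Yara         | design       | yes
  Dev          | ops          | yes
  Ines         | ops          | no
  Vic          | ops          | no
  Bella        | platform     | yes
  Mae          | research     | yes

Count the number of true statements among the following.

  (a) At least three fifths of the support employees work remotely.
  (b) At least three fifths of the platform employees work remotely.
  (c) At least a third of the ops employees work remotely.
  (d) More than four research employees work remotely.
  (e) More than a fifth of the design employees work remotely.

1

(a) support: |A| = 6, |A ∩ B| = 3; needs |A ∩ B| / |A| ≥ 3/5 — false.
(b) platform: |A| = 7, |A ∩ B| = 4; needs |A ∩ B| / |A| ≥ 3/5 — false.
(c) ops: |A| = 8, |A ∩ B| = 2; needs |A ∩ B| / |A| ≥ 1/3 — false.
(d) research: |A| = 8, |A ∩ B| = 5; needs |A ∩ B| > 4 — true.
(e) design: |A| = 6, |A ∩ B| = 1; needs |A ∩ B| / |A| > 1/5 — false.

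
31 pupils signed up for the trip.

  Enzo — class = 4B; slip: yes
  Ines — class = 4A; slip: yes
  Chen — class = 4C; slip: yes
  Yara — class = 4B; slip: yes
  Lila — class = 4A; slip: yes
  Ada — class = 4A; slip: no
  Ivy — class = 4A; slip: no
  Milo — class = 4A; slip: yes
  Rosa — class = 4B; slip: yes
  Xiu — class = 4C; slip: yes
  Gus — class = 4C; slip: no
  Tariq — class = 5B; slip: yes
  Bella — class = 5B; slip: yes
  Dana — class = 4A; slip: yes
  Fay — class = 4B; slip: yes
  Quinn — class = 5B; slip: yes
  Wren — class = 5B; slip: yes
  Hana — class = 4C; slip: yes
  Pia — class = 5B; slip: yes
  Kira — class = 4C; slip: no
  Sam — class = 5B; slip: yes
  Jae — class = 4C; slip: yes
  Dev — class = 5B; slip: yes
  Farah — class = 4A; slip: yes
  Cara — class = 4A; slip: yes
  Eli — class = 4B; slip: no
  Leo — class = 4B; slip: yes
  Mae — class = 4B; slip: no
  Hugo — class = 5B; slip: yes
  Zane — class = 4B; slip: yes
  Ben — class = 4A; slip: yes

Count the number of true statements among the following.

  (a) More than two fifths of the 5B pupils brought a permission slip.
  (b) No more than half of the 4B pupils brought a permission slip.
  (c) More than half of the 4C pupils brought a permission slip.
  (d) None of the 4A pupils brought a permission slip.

2

(a) 5B: |A| = 8, |A ∩ B| = 8; needs |A ∩ B| / |A| > 2/5 — true.
(b) 4B: |A| = 8, |A ∩ B| = 6; needs |A ∩ B| ≤ |A ∖ B| — false.
(c) 4C: |A| = 6, |A ∩ B| = 4; needs |A ∩ B| > |A ∖ B| — true.
(d) 4A: |A| = 9, |A ∩ B| = 7; needs A ∩ B = ∅ (|A ∩ B| = 0) — false.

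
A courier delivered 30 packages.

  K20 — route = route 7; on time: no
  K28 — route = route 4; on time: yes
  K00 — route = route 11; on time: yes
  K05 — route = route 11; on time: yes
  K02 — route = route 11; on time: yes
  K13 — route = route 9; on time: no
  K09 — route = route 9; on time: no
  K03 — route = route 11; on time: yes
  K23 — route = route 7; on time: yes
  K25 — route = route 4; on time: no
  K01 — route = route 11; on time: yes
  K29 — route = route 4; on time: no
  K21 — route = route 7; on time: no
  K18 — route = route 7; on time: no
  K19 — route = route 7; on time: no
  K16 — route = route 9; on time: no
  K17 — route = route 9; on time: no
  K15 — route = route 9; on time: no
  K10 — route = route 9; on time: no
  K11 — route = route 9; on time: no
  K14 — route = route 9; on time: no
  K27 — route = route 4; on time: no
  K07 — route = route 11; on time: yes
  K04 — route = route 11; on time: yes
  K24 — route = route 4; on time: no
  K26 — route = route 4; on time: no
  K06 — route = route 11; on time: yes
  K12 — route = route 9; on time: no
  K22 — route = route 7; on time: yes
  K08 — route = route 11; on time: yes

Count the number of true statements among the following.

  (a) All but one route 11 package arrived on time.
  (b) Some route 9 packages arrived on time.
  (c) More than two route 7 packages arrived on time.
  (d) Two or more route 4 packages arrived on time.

0

(a) route 11: |A| = 9, |A ∩ B| = 9; needs |A ∖ B| = 1 — false.
(b) route 9: |A| = 9, |A ∩ B| = 0; needs A ∩ B ≠ ∅ (|A ∩ B| ≥ 1) — false.
(c) route 7: |A| = 6, |A ∩ B| = 2; needs |A ∩ B| > 2 — false.
(d) route 4: |A| = 6, |A ∩ B| = 1; needs |A ∩ B| ≥ 2 — false.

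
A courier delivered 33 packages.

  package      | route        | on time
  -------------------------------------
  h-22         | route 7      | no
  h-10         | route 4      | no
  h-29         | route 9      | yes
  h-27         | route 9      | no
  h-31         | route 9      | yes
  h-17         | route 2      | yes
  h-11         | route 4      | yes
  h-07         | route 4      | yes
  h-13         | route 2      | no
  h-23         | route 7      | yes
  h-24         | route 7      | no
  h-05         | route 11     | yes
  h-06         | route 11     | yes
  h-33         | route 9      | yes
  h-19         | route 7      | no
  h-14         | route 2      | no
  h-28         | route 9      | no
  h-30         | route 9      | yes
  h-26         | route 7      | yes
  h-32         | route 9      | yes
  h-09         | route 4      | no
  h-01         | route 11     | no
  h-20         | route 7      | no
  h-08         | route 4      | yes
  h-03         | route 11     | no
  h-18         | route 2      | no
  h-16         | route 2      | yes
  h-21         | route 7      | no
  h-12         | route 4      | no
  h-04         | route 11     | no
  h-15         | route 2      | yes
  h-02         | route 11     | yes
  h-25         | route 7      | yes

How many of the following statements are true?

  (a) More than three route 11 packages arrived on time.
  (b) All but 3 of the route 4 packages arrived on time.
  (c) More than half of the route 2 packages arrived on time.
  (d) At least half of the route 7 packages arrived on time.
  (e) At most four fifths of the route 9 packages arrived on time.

(a) route 11: |A| = 6, |A ∩ B| = 3; needs |A ∩ B| > 3 — false.
(b) route 4: |A| = 6, |A ∩ B| = 3; needs |A ∖ B| = 3 — true.
(c) route 2: |A| = 6, |A ∩ B| = 3; needs |A ∩ B| > |A ∖ B| — false.
(d) route 7: |A| = 8, |A ∩ B| = 3; needs |A ∩ B| ≥ |A ∖ B| — false.
(e) route 9: |A| = 7, |A ∩ B| = 5; needs |A ∩ B| / |A| ≤ 4/5 — true.

2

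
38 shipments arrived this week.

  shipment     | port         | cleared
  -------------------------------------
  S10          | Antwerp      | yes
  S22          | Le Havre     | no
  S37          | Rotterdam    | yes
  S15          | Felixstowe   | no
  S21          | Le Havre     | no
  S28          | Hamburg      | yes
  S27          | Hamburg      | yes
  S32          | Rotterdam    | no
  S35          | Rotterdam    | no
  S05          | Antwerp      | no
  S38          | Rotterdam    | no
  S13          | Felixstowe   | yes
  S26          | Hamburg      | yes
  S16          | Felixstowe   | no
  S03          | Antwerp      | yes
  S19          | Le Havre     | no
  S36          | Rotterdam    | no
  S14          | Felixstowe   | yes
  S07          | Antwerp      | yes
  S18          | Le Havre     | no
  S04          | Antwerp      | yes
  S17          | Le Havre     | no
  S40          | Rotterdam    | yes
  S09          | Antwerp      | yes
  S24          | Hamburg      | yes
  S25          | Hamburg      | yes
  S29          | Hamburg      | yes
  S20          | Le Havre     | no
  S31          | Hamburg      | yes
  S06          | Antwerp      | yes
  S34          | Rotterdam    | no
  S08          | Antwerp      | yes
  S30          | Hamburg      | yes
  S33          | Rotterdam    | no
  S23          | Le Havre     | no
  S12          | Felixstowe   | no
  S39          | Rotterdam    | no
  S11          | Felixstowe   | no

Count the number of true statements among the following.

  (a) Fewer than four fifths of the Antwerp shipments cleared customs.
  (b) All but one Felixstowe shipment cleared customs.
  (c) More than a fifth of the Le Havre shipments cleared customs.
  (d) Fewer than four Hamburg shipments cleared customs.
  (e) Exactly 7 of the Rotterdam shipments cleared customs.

(a) Antwerp: |A| = 8, |A ∩ B| = 7; needs |A ∩ B| / |A| < 4/5 — false.
(b) Felixstowe: |A| = 6, |A ∩ B| = 2; needs |A ∖ B| = 1 — false.
(c) Le Havre: |A| = 7, |A ∩ B| = 0; needs |A ∩ B| / |A| > 1/5 — false.
(d) Hamburg: |A| = 8, |A ∩ B| = 8; needs |A ∩ B| < 4 — false.
(e) Rotterdam: |A| = 9, |A ∩ B| = 2; needs |A ∩ B| = 7 — false.

0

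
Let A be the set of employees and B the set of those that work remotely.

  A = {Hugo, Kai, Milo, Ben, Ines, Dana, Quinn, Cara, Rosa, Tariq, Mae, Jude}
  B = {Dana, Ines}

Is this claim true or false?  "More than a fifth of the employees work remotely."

The determiner here denotes the relation: |A ∩ B| / |A| > 1/5.
A (the restrictor) = {Hugo, Kai, Milo, Ben, Ines, Dana, Quinn, Cara, Rosa, Tariq, Mae, Jude}, |A| = 12.
A ∩ B = {Ines, Dana}, so |A ∩ B| = 2.
A ∖ B = {Hugo, Kai, Milo, Ben, Quinn, Cara, Rosa, Tariq, Mae, Jude}, so |A ∖ B| = 10.
|A ∩ B|/|A| = 2/12, so the statement is false.

False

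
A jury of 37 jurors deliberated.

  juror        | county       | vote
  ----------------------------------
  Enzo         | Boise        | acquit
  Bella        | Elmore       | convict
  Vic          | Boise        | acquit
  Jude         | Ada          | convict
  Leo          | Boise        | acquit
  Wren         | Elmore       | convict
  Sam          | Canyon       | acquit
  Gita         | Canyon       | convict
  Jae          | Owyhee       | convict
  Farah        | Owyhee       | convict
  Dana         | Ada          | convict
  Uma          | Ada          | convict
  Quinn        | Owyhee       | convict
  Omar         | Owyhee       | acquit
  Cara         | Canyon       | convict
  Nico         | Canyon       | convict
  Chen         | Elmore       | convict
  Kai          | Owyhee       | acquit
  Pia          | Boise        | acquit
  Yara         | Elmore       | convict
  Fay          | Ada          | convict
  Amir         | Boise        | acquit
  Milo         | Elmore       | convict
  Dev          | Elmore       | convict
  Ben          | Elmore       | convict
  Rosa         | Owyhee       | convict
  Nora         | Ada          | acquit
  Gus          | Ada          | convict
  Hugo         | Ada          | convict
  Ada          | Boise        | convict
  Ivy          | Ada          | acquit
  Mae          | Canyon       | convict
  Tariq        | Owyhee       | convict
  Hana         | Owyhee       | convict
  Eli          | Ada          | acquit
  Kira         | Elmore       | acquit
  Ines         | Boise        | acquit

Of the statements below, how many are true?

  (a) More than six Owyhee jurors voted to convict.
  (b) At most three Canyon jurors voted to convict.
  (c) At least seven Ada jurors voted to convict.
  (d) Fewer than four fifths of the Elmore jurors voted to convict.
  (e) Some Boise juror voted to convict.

(a) Owyhee: |A| = 8, |A ∩ B| = 6; needs |A ∩ B| > 6 — false.
(b) Canyon: |A| = 5, |A ∩ B| = 4; needs |A ∩ B| ≤ 3 — false.
(c) Ada: |A| = 9, |A ∩ B| = 6; needs |A ∩ B| ≥ 7 — false.
(d) Elmore: |A| = 8, |A ∩ B| = 7; needs |A ∩ B| / |A| < 4/5 — false.
(e) Boise: |A| = 7, |A ∩ B| = 1; needs A ∩ B ≠ ∅ (|A ∩ B| ≥ 1) — true.

1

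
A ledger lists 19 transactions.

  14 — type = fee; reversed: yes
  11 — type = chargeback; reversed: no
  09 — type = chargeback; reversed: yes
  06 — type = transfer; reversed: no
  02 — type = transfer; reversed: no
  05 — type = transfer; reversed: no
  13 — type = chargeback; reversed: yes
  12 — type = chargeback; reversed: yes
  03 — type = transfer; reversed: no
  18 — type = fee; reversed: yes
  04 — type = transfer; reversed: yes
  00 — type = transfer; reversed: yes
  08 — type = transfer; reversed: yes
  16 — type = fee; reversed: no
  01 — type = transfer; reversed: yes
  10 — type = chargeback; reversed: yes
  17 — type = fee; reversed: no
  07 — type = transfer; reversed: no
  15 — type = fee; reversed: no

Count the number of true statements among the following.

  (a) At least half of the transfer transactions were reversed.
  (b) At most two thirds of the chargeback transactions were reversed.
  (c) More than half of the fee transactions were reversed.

(a) transfer: |A| = 9, |A ∩ B| = 4; needs |A ∩ B| ≥ |A ∖ B| — false.
(b) chargeback: |A| = 5, |A ∩ B| = 4; needs |A ∩ B| / |A| ≤ 2/3 — false.
(c) fee: |A| = 5, |A ∩ B| = 2; needs |A ∩ B| > |A ∖ B| — false.

0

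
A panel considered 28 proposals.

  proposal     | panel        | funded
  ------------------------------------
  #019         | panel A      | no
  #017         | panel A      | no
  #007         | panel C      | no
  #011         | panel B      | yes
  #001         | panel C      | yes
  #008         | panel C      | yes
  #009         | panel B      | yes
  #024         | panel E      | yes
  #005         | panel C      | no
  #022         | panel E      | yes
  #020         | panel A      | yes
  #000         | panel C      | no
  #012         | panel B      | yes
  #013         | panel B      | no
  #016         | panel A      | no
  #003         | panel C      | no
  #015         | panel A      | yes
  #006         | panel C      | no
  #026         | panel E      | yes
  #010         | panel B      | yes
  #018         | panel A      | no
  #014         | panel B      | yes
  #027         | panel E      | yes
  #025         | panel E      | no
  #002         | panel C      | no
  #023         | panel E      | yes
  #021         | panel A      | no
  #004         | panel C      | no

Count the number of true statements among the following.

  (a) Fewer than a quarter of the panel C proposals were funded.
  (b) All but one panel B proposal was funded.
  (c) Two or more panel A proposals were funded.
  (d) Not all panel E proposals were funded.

(a) panel C: |A| = 9, |A ∩ B| = 2; needs |A ∩ B| / |A| < 1/4 — true.
(b) panel B: |A| = 6, |A ∩ B| = 5; needs |A ∖ B| = 1 — true.
(c) panel A: |A| = 7, |A ∩ B| = 2; needs |A ∩ B| ≥ 2 — true.
(d) panel E: |A| = 6, |A ∩ B| = 5; needs A ⊄ B (|A ∖ B| ≥ 1) — true.

4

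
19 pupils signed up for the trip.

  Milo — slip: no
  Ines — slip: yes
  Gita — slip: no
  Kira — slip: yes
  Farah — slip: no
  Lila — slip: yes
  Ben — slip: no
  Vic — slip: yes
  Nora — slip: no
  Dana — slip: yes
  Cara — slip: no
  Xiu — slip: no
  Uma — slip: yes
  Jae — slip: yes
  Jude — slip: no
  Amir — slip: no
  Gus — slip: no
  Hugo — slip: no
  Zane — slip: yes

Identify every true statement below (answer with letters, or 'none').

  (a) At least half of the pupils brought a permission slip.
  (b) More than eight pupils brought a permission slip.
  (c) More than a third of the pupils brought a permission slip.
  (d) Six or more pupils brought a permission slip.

(c), (d)

|A| = 19, |A ∩ B| = 8, |A ∖ B| = 11.
(a) |A ∩ B| ≥ |A ∖ B|: fails.
(b) |A ∩ B| > 8: fails.
(c) |A ∩ B| / |A| > 1/3: holds.
(d) |A ∩ B| ≥ 6: holds.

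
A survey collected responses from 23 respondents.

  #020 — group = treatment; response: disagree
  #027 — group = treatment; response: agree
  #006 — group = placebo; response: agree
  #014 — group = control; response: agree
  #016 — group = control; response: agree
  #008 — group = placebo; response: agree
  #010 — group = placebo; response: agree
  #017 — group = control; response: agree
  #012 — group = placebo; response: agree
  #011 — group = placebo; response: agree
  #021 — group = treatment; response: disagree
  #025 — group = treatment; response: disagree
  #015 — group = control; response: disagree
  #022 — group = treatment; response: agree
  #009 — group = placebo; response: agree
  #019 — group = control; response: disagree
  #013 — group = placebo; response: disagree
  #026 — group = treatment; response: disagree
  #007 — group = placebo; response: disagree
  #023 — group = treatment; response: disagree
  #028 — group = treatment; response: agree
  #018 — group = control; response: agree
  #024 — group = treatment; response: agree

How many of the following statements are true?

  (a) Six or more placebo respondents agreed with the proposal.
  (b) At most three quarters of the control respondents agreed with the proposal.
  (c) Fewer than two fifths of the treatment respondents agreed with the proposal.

(a) placebo: |A| = 8, |A ∩ B| = 6; needs |A ∩ B| ≥ 6 — true.
(b) control: |A| = 6, |A ∩ B| = 4; needs |A ∩ B| / |A| ≤ 3/4 — true.
(c) treatment: |A| = 9, |A ∩ B| = 4; needs |A ∩ B| / |A| < 2/5 — false.

2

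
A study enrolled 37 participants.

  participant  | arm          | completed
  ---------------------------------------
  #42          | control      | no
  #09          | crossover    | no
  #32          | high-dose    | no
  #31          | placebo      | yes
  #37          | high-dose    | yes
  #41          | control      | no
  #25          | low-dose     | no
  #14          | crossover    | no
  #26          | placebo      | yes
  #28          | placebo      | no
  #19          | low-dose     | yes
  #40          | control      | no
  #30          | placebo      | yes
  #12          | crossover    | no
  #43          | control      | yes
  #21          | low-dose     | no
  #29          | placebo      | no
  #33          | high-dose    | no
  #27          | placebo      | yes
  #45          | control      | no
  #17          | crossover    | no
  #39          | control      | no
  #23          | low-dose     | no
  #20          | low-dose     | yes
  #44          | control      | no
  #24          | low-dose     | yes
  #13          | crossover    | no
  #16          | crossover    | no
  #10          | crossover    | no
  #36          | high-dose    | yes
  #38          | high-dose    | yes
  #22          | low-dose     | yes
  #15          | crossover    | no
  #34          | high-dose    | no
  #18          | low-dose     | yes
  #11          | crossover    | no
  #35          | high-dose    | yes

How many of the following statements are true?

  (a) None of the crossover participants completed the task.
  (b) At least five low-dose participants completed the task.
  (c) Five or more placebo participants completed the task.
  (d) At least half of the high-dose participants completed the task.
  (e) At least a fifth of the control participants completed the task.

(a) crossover: |A| = 9, |A ∩ B| = 0; needs A ∩ B = ∅ (|A ∩ B| = 0) — true.
(b) low-dose: |A| = 8, |A ∩ B| = 5; needs |A ∩ B| ≥ 5 — true.
(c) placebo: |A| = 6, |A ∩ B| = 4; needs |A ∩ B| ≥ 5 — false.
(d) high-dose: |A| = 7, |A ∩ B| = 4; needs |A ∩ B| ≥ |A ∖ B| — true.
(e) control: |A| = 7, |A ∩ B| = 1; needs |A ∩ B| / |A| ≥ 1/5 — false.

3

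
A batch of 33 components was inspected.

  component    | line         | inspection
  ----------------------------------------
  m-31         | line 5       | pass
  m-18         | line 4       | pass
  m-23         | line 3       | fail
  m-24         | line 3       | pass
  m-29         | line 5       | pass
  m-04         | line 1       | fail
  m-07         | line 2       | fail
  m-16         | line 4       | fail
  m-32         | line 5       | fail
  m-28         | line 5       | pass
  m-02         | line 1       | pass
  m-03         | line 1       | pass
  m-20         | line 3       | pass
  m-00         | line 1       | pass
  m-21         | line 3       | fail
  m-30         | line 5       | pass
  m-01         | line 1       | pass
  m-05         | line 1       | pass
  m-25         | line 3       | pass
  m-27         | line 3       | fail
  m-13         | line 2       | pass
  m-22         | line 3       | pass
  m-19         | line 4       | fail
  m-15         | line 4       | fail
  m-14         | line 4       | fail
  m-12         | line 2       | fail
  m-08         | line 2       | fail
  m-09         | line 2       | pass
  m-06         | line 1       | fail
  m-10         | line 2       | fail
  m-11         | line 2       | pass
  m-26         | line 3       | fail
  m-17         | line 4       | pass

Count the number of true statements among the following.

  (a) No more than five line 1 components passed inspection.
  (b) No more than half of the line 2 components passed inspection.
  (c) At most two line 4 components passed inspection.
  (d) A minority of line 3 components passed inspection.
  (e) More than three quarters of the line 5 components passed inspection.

4

(a) line 1: |A| = 7, |A ∩ B| = 5; needs |A ∩ B| ≤ 5 — true.
(b) line 2: |A| = 7, |A ∩ B| = 3; needs |A ∩ B| ≤ |A ∖ B| — true.
(c) line 4: |A| = 6, |A ∩ B| = 2; needs |A ∩ B| ≤ 2 — true.
(d) line 3: |A| = 8, |A ∩ B| = 4; needs |A ∩ B| < |A ∖ B| — false.
(e) line 5: |A| = 5, |A ∩ B| = 4; needs |A ∩ B| / |A| > 3/4 — true.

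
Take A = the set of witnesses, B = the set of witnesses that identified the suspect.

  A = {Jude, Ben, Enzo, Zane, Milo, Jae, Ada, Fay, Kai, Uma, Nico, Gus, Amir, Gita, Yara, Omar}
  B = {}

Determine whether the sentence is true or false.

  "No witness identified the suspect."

Truth condition: A ∩ B = ∅ (|A ∩ B| = 0).
|A| = 16, |A ∩ B| = 0, |A ∖ B| = 16.
So the statement is true.

True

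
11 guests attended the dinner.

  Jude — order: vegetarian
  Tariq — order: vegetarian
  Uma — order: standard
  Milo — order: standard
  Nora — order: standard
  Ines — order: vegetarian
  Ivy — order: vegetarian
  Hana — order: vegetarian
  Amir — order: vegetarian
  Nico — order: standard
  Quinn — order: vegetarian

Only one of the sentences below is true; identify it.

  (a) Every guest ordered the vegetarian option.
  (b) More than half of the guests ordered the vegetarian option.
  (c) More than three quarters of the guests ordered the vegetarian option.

|A| = 11, |A ∩ B| = 7, |A ∖ B| = 4.
(a) requires A ⊆ B, i.e. every element of A is in B (|A ∖ B| = 0): false.
(b) requires |A ∩ B| > |A ∖ B|: true.
(c) requires |A ∩ B| / |A| > 3/4: false.

(b)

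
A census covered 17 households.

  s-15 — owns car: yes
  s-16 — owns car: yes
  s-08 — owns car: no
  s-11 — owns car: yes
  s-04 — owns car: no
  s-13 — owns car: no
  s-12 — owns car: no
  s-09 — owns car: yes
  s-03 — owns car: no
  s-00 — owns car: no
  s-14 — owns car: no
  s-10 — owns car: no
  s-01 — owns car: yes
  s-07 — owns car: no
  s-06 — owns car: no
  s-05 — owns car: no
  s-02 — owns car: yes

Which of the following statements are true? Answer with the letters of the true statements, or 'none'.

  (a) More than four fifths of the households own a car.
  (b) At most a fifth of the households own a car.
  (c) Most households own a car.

|A| = 17, |A ∩ B| = 6, |A ∖ B| = 11.
(a) |A ∩ B| / |A| > 4/5: fails.
(b) |A ∩ B| / |A| ≤ 1/5: fails.
(c) |A ∩ B| > |A ∖ B|: fails.

none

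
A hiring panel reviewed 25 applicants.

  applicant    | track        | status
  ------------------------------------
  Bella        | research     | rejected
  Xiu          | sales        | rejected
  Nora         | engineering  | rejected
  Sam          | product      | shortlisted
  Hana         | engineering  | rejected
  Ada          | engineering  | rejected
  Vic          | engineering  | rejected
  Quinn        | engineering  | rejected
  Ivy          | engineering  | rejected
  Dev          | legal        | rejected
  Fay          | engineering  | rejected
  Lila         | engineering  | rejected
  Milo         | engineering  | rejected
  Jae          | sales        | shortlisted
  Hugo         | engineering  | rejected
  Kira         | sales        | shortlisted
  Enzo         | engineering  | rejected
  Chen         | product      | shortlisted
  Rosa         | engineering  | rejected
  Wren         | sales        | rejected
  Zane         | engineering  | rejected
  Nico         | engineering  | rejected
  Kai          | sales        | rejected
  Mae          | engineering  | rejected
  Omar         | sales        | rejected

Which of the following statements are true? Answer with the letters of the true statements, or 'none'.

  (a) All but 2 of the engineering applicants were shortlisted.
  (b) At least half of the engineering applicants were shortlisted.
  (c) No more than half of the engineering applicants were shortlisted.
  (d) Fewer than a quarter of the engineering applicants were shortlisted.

(c), (d)

|A| = 15, |A ∩ B| = 0, |A ∖ B| = 15.
(a) |A ∖ B| = 2: fails.
(b) |A ∩ B| ≥ |A ∖ B|: fails.
(c) |A ∩ B| ≤ |A ∖ B|: holds.
(d) |A ∩ B| / |A| < 1/4: holds.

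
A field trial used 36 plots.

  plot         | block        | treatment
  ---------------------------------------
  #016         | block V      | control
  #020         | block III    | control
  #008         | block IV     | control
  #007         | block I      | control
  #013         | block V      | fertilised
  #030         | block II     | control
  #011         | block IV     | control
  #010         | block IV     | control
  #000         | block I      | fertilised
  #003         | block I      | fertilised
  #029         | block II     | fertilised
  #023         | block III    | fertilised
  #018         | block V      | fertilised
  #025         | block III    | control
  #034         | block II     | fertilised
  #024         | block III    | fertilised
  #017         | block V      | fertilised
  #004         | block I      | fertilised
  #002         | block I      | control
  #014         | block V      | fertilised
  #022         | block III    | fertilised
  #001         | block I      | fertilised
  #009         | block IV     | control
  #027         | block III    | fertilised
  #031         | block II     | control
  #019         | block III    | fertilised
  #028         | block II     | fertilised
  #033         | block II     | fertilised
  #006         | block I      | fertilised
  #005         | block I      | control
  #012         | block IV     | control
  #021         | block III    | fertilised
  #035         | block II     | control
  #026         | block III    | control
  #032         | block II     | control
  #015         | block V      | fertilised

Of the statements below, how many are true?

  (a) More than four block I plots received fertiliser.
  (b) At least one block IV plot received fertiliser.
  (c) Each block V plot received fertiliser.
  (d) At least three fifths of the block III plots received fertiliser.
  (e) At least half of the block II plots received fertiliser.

(a) block I: |A| = 8, |A ∩ B| = 5; needs |A ∩ B| > 4 — true.
(b) block IV: |A| = 5, |A ∩ B| = 0; needs A ∩ B ≠ ∅ (|A ∩ B| ≥ 1) — false.
(c) block V: |A| = 6, |A ∩ B| = 5; needs A ⊆ B, i.e. every element of A is in B (|A ∖ B| = 0) — false.
(d) block III: |A| = 9, |A ∩ B| = 6; needs |A ∩ B| / |A| ≥ 3/5 — true.
(e) block II: |A| = 8, |A ∩ B| = 4; needs |A ∩ B| ≥ |A ∖ B| — true.

3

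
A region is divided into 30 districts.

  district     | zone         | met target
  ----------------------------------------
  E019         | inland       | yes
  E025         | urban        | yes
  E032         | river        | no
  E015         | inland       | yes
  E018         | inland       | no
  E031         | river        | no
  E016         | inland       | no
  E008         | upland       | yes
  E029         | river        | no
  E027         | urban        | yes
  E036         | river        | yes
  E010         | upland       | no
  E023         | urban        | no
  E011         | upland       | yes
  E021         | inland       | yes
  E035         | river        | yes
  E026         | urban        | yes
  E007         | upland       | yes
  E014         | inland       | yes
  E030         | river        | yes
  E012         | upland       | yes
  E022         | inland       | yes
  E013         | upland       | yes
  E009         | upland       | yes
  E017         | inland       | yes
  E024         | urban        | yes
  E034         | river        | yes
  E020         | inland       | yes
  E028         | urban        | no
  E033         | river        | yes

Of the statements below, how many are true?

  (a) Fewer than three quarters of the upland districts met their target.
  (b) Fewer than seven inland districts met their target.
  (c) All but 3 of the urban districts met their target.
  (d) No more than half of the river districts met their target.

(a) upland: |A| = 7, |A ∩ B| = 6; needs |A ∩ B| / |A| < 3/4 — false.
(b) inland: |A| = 9, |A ∩ B| = 7; needs |A ∩ B| < 7 — false.
(c) urban: |A| = 6, |A ∩ B| = 4; needs |A ∖ B| = 3 — false.
(d) river: |A| = 8, |A ∩ B| = 5; needs |A ∩ B| ≤ |A ∖ B| — false.

0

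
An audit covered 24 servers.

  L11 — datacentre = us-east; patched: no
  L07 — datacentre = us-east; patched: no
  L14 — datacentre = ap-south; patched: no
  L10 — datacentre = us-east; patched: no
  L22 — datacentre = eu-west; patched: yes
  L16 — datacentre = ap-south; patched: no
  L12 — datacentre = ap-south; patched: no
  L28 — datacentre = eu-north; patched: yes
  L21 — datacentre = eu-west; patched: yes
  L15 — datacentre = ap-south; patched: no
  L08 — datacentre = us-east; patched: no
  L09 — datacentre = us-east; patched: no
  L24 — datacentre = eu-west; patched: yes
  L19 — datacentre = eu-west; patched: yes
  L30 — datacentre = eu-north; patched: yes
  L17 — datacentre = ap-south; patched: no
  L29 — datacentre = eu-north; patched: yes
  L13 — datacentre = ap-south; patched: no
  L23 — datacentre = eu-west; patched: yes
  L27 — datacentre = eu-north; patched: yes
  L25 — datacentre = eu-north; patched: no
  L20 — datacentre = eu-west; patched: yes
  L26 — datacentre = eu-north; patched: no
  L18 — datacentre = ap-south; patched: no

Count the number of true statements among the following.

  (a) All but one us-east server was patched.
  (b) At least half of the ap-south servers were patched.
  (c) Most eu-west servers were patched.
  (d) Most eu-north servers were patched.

2

(a) us-east: |A| = 5, |A ∩ B| = 0; needs |A ∖ B| = 1 — false.
(b) ap-south: |A| = 7, |A ∩ B| = 0; needs |A ∩ B| ≥ |A ∖ B| — false.
(c) eu-west: |A| = 6, |A ∩ B| = 6; needs |A ∩ B| > |A ∖ B| — true.
(d) eu-north: |A| = 6, |A ∩ B| = 4; needs |A ∩ B| > |A ∖ B| — true.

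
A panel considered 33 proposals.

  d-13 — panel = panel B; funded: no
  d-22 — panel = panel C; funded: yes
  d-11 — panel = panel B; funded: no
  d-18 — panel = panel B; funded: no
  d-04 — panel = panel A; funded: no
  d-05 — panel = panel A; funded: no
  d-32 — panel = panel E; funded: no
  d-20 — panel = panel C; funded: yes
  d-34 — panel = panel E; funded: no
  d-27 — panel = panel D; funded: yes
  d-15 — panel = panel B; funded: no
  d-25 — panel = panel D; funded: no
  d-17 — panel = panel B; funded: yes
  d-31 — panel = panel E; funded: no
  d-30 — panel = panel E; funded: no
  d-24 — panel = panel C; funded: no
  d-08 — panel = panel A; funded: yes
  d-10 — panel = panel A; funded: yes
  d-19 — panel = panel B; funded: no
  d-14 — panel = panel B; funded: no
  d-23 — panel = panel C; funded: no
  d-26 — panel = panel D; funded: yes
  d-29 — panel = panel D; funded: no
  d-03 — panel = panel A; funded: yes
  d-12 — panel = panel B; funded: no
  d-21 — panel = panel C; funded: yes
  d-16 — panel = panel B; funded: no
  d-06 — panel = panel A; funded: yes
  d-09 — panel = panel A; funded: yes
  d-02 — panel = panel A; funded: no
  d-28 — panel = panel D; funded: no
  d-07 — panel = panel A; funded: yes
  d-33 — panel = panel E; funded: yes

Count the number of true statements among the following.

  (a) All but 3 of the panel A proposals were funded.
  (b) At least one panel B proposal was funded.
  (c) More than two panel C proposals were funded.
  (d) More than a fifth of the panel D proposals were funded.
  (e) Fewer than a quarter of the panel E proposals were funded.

5

(a) panel A: |A| = 9, |A ∩ B| = 6; needs |A ∖ B| = 3 — true.
(b) panel B: |A| = 9, |A ∩ B| = 1; needs A ∩ B ≠ ∅ (|A ∩ B| ≥ 1) — true.
(c) panel C: |A| = 5, |A ∩ B| = 3; needs |A ∩ B| > 2 — true.
(d) panel D: |A| = 5, |A ∩ B| = 2; needs |A ∩ B| / |A| > 1/5 — true.
(e) panel E: |A| = 5, |A ∩ B| = 1; needs |A ∩ B| / |A| < 1/4 — true.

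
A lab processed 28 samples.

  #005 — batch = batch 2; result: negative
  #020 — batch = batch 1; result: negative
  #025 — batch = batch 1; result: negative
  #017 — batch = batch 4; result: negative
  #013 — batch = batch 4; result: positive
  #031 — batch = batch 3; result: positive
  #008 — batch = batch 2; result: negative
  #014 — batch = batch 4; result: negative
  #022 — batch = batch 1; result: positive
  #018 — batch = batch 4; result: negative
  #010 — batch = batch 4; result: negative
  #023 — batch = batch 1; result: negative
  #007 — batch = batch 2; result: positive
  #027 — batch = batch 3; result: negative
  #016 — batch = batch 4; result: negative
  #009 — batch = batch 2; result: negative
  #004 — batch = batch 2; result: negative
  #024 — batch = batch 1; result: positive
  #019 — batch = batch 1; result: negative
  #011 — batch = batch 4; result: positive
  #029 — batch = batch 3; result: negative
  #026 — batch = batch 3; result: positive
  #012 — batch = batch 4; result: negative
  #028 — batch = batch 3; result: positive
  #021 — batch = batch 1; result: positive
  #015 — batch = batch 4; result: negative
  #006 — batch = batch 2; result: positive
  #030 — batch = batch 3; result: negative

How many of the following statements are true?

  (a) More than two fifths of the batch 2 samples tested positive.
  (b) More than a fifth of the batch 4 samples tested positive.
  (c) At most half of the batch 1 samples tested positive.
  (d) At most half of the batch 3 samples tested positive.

3

(a) batch 2: |A| = 6, |A ∩ B| = 2; needs |A ∩ B| / |A| > 2/5 — false.
(b) batch 4: |A| = 9, |A ∩ B| = 2; needs |A ∩ B| / |A| > 1/5 — true.
(c) batch 1: |A| = 7, |A ∩ B| = 3; needs |A ∩ B| ≤ |A ∖ B| — true.
(d) batch 3: |A| = 6, |A ∩ B| = 3; needs |A ∩ B| ≤ |A ∖ B| — true.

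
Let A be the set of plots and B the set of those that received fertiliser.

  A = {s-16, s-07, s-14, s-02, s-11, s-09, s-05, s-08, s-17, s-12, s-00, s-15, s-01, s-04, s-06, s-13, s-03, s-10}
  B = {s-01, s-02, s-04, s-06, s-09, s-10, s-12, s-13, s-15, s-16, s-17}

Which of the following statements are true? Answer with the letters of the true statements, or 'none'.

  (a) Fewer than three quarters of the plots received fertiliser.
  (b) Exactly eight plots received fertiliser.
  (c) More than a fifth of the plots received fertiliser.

|A| = 18, |A ∩ B| = 11, |A ∖ B| = 7.
(a) |A ∩ B| / |A| < 3/4: holds.
(b) |A ∩ B| = 8: fails.
(c) |A ∩ B| / |A| > 1/5: holds.

(a), (c)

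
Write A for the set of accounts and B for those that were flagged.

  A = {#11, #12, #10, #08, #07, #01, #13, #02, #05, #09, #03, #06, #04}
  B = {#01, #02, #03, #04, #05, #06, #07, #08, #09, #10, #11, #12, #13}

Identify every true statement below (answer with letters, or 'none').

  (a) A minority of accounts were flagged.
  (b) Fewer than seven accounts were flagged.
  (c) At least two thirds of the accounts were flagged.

(c)

|A| = 13, |A ∩ B| = 13, |A ∖ B| = 0.
(a) |A ∩ B| < |A ∖ B|: fails.
(b) |A ∩ B| < 7: fails.
(c) |A ∩ B| / |A| ≥ 2/3: holds.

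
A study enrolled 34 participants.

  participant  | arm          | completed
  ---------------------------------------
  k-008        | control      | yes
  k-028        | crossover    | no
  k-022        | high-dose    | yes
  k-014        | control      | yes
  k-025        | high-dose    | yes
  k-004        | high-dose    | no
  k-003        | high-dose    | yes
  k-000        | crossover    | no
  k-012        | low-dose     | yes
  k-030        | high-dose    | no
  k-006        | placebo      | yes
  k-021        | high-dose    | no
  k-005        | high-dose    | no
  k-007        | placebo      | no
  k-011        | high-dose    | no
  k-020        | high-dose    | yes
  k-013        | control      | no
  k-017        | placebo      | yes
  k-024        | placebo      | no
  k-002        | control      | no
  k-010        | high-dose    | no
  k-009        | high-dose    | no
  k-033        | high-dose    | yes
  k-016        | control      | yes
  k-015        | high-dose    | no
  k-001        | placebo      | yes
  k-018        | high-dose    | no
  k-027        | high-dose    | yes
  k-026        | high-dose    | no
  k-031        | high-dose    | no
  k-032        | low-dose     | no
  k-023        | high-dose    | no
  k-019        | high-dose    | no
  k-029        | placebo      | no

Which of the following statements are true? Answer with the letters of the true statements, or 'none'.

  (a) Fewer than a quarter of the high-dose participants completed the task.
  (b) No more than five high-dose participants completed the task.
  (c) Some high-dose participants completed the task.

(c)

|A| = 19, |A ∩ B| = 6, |A ∖ B| = 13.
(a) |A ∩ B| / |A| < 1/4: fails.
(b) |A ∩ B| ≤ 5: fails.
(c) A ∩ B ≠ ∅ (|A ∩ B| ≥ 1): holds.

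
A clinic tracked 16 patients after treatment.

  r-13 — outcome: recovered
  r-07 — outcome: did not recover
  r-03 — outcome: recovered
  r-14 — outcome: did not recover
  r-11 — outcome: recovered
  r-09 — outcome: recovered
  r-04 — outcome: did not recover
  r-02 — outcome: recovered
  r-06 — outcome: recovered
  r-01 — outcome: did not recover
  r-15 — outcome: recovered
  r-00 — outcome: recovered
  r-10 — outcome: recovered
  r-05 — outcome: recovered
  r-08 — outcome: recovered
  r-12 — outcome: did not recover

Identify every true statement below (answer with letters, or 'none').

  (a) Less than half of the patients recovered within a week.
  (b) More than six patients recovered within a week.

(b)

|A| = 16, |A ∩ B| = 11, |A ∖ B| = 5.
(a) |A ∩ B| < |A ∖ B|: fails.
(b) |A ∩ B| > 6: holds.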